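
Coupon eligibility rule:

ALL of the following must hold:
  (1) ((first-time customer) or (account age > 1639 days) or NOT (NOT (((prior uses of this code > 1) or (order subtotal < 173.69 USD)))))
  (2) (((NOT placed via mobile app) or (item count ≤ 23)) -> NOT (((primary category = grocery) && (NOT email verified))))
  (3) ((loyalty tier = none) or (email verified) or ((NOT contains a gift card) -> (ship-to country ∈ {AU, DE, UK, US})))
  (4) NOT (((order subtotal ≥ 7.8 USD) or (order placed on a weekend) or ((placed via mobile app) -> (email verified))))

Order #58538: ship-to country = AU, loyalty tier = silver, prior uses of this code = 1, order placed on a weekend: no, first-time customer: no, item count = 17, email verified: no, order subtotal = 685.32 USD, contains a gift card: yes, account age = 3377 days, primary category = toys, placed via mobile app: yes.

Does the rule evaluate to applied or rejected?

Rejected

Atomic conditions:
  first-time customer: no → false
  account age > 1639 days: 3377 > 1639 is true
  prior uses of this code > 1: 1 > 1 is false
  order subtotal < 173.69 USD: 685.32 < 173.69 is false
  NOT placed via mobile app: yes → false
  item count ≤ 23: 17 ≤ 23 is true
  primary category = grocery: toys == grocery is false
  NOT email verified: no → true
  loyalty tier = none: silver == none is false
  email verified: no → false
  NOT contains a gift card: yes → false
  ship-to country ∈ {AU, DE, UK, US}: AU is in the set → true
  order subtotal ≥ 7.8 USD: 685.32 ≥ 7.8 is true
  order placed on a weekend: no → false
  placed via mobile app: yes → true
Combine:
[1.3.1.1] false OR false = false
[1.3.1] NOT false = true
[1.3] NOT true = false
[1] false OR true OR false = true
[2.1] false OR true = true
[2.2.1] false AND true = false
[2.2] NOT false = true
[2] true → true = true
[3.3] false → true (antecedent false ⇒ implication holds) = true
[3] false OR false OR true = true
[4.1.3] true → false = false
[4.1] true OR false OR false = true
[4] NOT true = false
[root] true AND true AND true AND false = false
Overall: false → rejected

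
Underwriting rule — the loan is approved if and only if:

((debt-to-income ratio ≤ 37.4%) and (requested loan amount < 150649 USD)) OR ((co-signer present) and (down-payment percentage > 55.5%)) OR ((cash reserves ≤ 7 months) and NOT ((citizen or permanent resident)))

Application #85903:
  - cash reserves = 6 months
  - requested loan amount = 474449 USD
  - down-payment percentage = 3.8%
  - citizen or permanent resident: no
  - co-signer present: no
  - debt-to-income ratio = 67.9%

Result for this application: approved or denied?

Atomic conditions:
  debt-to-income ratio ≤ 37.4%: 67.9 ≤ 37.4 is false
  requested loan amount < 150649 USD: 474449 < 150649 is false
  co-signer present: no → false
  down-payment percentage > 55.5%: 3.8 > 55.5 is false
  cash reserves ≤ 7 months: 6 ≤ 7 is true
  citizen or permanent resident: no → false
Combine:
[1] false AND false = false
[2] false AND false = false
[3.2] NOT false = true
[3] true AND true = true
[root] false OR false OR true = true
Overall: true → approved

Approved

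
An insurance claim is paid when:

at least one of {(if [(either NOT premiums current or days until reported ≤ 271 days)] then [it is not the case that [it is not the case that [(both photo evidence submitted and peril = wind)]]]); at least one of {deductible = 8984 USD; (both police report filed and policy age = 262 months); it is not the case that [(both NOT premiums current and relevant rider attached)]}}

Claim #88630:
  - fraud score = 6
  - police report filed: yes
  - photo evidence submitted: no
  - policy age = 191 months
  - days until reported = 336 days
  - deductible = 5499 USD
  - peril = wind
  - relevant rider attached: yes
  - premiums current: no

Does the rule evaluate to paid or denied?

Denied

Atomic conditions:
  NOT premiums current: no → true
  days until reported ≤ 271 days: 336 ≤ 271 is false
  photo evidence submitted: no → false
  peril = wind: wind == wind is true
  deductible = 8984 USD: 5499 == 8984 is false
  police report filed: yes → true
  policy age = 262 months: 191 == 262 is false
  relevant rider attached: yes → true
Combine:
[1.1] true OR false = true
[1.2.1.1] false AND true = false
[1.2.1] NOT false = true
[1.2] NOT true = false
[1] true → false = false
[2.2] true AND false = false
[2.3.1] true AND true = true
[2.3] NOT true = false
[2] false OR false OR false = false
[root] false OR false = false
Overall: false → denied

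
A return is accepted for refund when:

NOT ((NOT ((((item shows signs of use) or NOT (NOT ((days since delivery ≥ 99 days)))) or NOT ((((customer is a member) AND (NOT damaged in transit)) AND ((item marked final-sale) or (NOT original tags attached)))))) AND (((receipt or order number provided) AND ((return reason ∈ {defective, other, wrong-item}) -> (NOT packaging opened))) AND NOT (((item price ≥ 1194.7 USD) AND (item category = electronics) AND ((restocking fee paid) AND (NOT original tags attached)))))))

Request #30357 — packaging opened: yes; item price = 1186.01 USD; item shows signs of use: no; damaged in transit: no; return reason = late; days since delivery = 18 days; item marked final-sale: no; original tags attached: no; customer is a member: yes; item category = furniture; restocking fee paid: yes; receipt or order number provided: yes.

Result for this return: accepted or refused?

Refused

Atomic conditions:
  item shows signs of use: no → false
  days since delivery ≥ 99 days: 18 ≥ 99 is false
  customer is a member: yes → true
  NOT damaged in transit: no → true
  item marked final-sale: no → false
  NOT original tags attached: no → true
  receipt or order number provided: yes → true
  return reason ∈ {defective, other, wrong-item}: late is not in the set → false
  NOT packaging opened: yes → false
  item price ≥ 1194.7 USD: 1186.01 ≥ 1194.7 is false
  item category = electronics: furniture == electronics is false
  restocking fee paid: yes → true
Combine:
[1.1.1.1.2.1] NOT false = true
[1.1.1.1.2] NOT true = false
[1.1.1.1] false OR false = false
[1.1.1.2.1.1] true AND true = true
[1.1.1.2.1.2] false OR true = true
[1.1.1.2.1] true AND true = true
[1.1.1.2] NOT true = false
[1.1.1] false OR false = false
[1.1] NOT false = true
[1.2.1.2] false → false (antecedent false ⇒ implication holds) = true
[1.2.1] true AND true = true
[1.2.2.1.3] true AND true = true
[1.2.2.1] false AND false AND true = false
[1.2.2] NOT false = true
[1.2] true AND true = true
[1] true AND true = true
[root] NOT true = false
Overall: false → refused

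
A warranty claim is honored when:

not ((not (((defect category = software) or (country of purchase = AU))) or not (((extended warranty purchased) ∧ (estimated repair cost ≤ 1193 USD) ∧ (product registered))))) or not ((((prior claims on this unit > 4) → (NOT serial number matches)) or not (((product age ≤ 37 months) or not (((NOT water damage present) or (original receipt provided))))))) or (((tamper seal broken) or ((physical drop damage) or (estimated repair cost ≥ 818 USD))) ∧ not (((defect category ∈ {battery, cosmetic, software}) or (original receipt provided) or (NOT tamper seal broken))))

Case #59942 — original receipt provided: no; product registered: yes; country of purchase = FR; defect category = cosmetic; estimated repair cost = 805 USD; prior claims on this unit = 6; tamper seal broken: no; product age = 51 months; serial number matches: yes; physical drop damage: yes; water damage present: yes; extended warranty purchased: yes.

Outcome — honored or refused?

Honored

Atomic conditions:
  defect category = software: cosmetic == software is false
  country of purchase = AU: FR == AU is false
  extended warranty purchased: yes → true
  estimated repair cost ≤ 1193 USD: 805 ≤ 1193 is true
  product registered: yes → true
  prior claims on this unit > 4: 6 > 4 is true
  NOT serial number matches: yes → false
  product age ≤ 37 months: 51 ≤ 37 is false
  NOT water damage present: yes → false
  original receipt provided: no → false
  tamper seal broken: no → false
  physical drop damage: yes → true
  estimated repair cost ≥ 818 USD: 805 ≥ 818 is false
  defect category ∈ {battery, cosmetic, software}: cosmetic is in the set → true
  NOT tamper seal broken: no → true
Combine:
[1.1.1.1] false OR false = false
[1.1.1] NOT false = true
[1.1.2.1] true AND true AND true = true
[1.1.2] NOT true = false
[1.1] true OR false = true
[1] NOT true = false
[2.1.1] true → false = false
[2.1.2.1.2.1] false OR false = false
[2.1.2.1.2] NOT false = true
[2.1.2.1] false OR true = true
[2.1.2] NOT true = false
[2.1] false OR false = false
[2] NOT false = true
[3.1.2] true OR false = true
[3.1] false OR true = true
[3.2.1] true OR false OR true = true
[3.2] NOT true = false
[3] true AND false = false
[root] false OR true OR false = true
Overall: true → honored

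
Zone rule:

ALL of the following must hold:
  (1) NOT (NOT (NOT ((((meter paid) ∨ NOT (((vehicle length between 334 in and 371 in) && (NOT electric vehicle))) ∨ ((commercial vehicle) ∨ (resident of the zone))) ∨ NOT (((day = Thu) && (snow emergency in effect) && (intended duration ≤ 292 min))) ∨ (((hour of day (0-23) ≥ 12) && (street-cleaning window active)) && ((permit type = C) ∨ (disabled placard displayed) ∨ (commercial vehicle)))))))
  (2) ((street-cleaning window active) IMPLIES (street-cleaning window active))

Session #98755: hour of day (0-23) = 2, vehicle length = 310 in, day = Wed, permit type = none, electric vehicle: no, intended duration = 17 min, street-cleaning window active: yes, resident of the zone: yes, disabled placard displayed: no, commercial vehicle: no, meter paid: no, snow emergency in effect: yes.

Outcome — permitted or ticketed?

Ticketed

Atomic conditions:
  meter paid: no → false
  vehicle length between 334 in and 371 in: 310 in [334, 371] is false
  NOT electric vehicle: no → true
  commercial vehicle: no → false
  resident of the zone: yes → true
  day = Thu: Wed == Thu is false
  snow emergency in effect: yes → true
  intended duration ≤ 292 min: 17 ≤ 292 is true
  hour of day (0-23) ≥ 12: 2 ≥ 12 is false
  street-cleaning window active: yes → true
  permit type = C: none == C is false
  disabled placard displayed: no → false
Combine:
[1.1.1.1.1.2.1] false AND true = false
[1.1.1.1.1.2] NOT false = true
[1.1.1.1.1.3] false OR true = true
[1.1.1.1.1] false OR true OR true = true
[1.1.1.1.2.1] false AND true AND true = false
[1.1.1.1.2] NOT false = true
[1.1.1.1.3.1] false AND true = false
[1.1.1.1.3.2] false OR false OR false = false
[1.1.1.1.3] false AND false = false
[1.1.1.1] true OR true OR false = true
[1.1.1] NOT true = false
[1.1] NOT false = true
[1] NOT true = false
[2] true → true = true
[root] false AND true = false
Overall: false → ticketed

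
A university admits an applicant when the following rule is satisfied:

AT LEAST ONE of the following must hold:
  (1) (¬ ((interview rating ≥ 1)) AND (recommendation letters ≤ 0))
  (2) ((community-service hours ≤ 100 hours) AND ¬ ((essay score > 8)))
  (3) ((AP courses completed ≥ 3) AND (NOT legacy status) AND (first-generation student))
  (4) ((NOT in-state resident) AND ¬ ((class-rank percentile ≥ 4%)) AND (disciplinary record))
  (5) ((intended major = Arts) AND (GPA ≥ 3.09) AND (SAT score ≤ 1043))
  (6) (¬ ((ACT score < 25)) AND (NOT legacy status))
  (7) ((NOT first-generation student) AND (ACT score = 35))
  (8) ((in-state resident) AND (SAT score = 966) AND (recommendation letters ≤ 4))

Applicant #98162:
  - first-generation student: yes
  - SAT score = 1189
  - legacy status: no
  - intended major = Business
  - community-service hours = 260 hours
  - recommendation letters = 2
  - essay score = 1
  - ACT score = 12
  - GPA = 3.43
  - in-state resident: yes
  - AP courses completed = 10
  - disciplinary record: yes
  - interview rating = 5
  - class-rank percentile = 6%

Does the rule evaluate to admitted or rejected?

Atomic conditions:
  interview rating ≥ 1: 5 ≥ 1 is true
  recommendation letters ≤ 0: 2 ≤ 0 is false
  community-service hours ≤ 100 hours: 260 ≤ 100 is false
  essay score > 8: 1 > 8 is false
  AP courses completed ≥ 3: 10 ≥ 3 is true
  NOT legacy status: no → true
  first-generation student: yes → true
  NOT in-state resident: yes → false
  class-rank percentile ≥ 4%: 6 ≥ 4 is true
  disciplinary record: yes → true
  intended major = Arts: Business == Arts is false
  GPA ≥ 3.09: 3.43 ≥ 3.09 is true
  SAT score ≤ 1043: 1189 ≤ 1043 is false
  ACT score < 25: 12 < 25 is true
  NOT first-generation student: yes → false
  ACT score = 35: 12 == 35 is false
  in-state resident: yes → true
  SAT score = 966: 1189 == 966 is false
  recommendation letters ≤ 4: 2 ≤ 4 is true
Combine:
[1.1] NOT true = false
[1] false AND false = false
[2.2] NOT false = true
[2] false AND true = false
[3] true AND true AND true = true
[4.2] NOT true = false
[4] false AND false AND true = false
[5] false AND true AND false = false
[6.1] NOT true = false
[6] false AND true = false
[7] false AND false = false
[8] true AND false AND true = false
[root] false OR false OR true OR false OR false OR false OR false OR false = true
Overall: true → admitted

Admitted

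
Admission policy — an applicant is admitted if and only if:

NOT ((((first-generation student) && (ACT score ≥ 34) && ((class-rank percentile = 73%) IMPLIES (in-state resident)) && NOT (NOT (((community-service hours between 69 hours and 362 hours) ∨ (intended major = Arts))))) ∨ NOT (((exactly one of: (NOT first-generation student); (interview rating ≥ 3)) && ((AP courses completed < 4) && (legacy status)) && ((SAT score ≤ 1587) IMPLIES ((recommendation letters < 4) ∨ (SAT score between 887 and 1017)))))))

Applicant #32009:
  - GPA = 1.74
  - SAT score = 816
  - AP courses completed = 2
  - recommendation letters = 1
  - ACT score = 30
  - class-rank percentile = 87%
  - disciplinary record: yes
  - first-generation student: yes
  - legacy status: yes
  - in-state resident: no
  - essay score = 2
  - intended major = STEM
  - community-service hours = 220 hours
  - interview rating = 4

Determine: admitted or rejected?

Admitted

Atomic conditions:
  first-generation student: yes → true
  ACT score ≥ 34: 30 ≥ 34 is false
  class-rank percentile = 73%: 87 == 73 is false
  in-state resident: no → false
  community-service hours between 69 hours and 362 hours: 220 in [69, 362] is true
  intended major = Arts: STEM == Arts is false
  NOT first-generation student: yes → false
  interview rating ≥ 3: 4 ≥ 3 is true
  AP courses completed < 4: 2 < 4 is true
  legacy status: yes → true
  SAT score ≤ 1587: 816 ≤ 1587 is true
  recommendation letters < 4: 1 < 4 is true
  SAT score between 887 and 1017: 816 in [887, 1017] is false
Combine:
[1.1.3] false → false (antecedent false ⇒ implication holds) = true
[1.1.4.1.1] true OR false = true
[1.1.4.1] NOT true = false
[1.1.4] NOT false = true
[1.1] true AND false AND true AND true = false
[1.2.1.1] exactly-one(false, true) = true
[1.2.1.2] true AND true = true
[1.2.1.3.2] true OR false = true
[1.2.1.3] true → true = true
[1.2.1] true AND true AND true = true
[1.2] NOT true = false
[1] false OR false = false
[root] NOT false = true
Overall: true → admitted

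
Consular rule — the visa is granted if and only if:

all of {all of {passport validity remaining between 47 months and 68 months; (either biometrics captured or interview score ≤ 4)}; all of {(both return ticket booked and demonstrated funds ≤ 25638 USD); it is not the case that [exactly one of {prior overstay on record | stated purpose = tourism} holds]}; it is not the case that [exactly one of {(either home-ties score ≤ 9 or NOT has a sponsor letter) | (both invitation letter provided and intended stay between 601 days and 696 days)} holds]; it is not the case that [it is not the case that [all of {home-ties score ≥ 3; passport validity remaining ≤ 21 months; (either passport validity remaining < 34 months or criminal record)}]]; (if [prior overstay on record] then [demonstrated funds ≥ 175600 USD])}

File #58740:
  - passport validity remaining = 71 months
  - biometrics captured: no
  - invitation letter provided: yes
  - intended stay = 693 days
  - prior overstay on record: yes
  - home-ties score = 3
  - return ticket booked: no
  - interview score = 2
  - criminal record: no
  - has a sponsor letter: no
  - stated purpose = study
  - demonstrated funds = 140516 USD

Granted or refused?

Atomic conditions:
  passport validity remaining between 47 months and 68 months: 71 in [47, 68] is false
  biometrics captured: no → false
  interview score ≤ 4: 2 ≤ 4 is true
  return ticket booked: no → false
  demonstrated funds ≤ 25638 USD: 140516 ≤ 25638 is false
  prior overstay on record: yes → true
  stated purpose = tourism: study == tourism is false
  home-ties score ≤ 9: 3 ≤ 9 is true
  NOT has a sponsor letter: no → true
  invitation letter provided: yes → true
  intended stay between 601 days and 696 days: 693 in [601, 696] is true
  home-ties score ≥ 3: 3 ≥ 3 is true
  passport validity remaining ≤ 21 months: 71 ≤ 21 is false
  passport validity remaining < 34 months: 71 < 34 is false
  criminal record: no → false
  demonstrated funds ≥ 175600 USD: 140516 ≥ 175600 is false
Combine:
[1.2] false OR true = true
[1] false AND true = false
[2.1] false AND false = false
[2.2.1] exactly-one(true, false) = true
[2.2] NOT true = false
[2] false AND false = false
[3.1.1] true OR true = true
[3.1.2] true AND true = true
[3.1] exactly-one(true, true) = false
[3] NOT false = true
[4.1.1.3] false OR false = false
[4.1.1] true AND false AND false = false
[4.1] NOT false = true
[4] NOT true = false
[5] true → false = false
[root] false AND false AND true AND false AND false = false
Overall: false → refused

Refused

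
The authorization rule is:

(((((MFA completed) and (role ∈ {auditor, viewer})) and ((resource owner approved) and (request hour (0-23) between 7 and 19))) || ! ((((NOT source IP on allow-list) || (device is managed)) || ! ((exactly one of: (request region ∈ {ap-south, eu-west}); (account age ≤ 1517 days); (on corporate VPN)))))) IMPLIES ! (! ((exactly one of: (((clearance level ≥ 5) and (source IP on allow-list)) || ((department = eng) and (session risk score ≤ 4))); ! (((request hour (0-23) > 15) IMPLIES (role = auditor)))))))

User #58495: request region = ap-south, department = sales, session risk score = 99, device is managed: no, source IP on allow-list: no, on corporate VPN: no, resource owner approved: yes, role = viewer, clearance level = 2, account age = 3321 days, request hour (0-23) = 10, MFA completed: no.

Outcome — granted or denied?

Atomic conditions:
  MFA completed: no → false
  role ∈ {auditor, viewer}: viewer is in the set → true
  resource owner approved: yes → true
  request hour (0-23) between 7 and 19: 10 in [7, 19] is true
  NOT source IP on allow-list: no → true
  device is managed: no → false
  request region ∈ {ap-south, eu-west}: ap-south is in the set → true
  account age ≤ 1517 days: 3321 ≤ 1517 is false
  on corporate VPN: no → false
  clearance level ≥ 5: 2 ≥ 5 is false
  source IP on allow-list: no → false
  department = eng: sales == eng is false
  session risk score ≤ 4: 99 ≤ 4 is false
  request hour (0-23) > 15: 10 > 15 is false
  role = auditor: viewer == auditor is false
Combine:
[1.1.1] false AND true = false
[1.1.2] true AND true = true
[1.1] false AND true = false
[1.2.1.1] true OR false = true
[1.2.1.2.1] exactly-one(true, false, false) = true
[1.2.1.2] NOT true = false
[1.2.1] true OR false = true
[1.2] NOT true = false
[1] false OR false = false
[2.1.1.1.1] false AND false = false
[2.1.1.1.2] false AND false = false
[2.1.1.1] false OR false = false
[2.1.1.2.1] false → false (antecedent false ⇒ implication holds) = true
[2.1.1.2] NOT true = false
[2.1.1] exactly-one(false, false) = false
[2.1] NOT false = true
[2] NOT true = false
[root] false → false (antecedent false ⇒ implication holds) = true
Overall: true → granted

Granted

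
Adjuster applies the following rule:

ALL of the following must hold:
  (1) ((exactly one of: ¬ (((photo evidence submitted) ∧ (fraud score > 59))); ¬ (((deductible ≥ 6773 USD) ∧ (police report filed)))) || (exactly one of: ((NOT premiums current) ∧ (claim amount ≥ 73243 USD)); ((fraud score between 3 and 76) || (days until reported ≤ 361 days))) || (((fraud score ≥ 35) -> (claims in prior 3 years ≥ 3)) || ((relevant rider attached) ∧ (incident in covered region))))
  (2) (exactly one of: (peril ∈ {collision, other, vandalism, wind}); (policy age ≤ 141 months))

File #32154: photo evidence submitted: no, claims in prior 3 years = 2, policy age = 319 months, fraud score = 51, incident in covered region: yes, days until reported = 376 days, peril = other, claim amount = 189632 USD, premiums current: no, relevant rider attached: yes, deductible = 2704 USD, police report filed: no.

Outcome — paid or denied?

Atomic conditions:
  photo evidence submitted: no → false
  fraud score > 59: 51 > 59 is false
  deductible ≥ 6773 USD: 2704 ≥ 6773 is false
  police report filed: no → false
  NOT premiums current: no → true
  claim amount ≥ 73243 USD: 189632 ≥ 73243 is true
  fraud score between 3 and 76: 51 in [3, 76] is true
  days until reported ≤ 361 days: 376 ≤ 361 is false
  fraud score ≥ 35: 51 ≥ 35 is true
  claims in prior 3 years ≥ 3: 2 ≥ 3 is false
  relevant rider attached: yes → true
  incident in covered region: yes → true
  peril ∈ {collision, other, vandalism, wind}: other is in the set → true
  policy age ≤ 141 months: 319 ≤ 141 is false
Combine:
[1.1.1.1] false AND false = false
[1.1.1] NOT false = true
[1.1.2.1] false AND false = false
[1.1.2] NOT false = true
[1.1] exactly-one(true, true) = false
[1.2.1] true AND true = true
[1.2.2] true OR false = true
[1.2] exactly-one(true, true) = false
[1.3.1] true → false = false
[1.3.2] true AND true = true
[1.3] false OR true = true
[1] false OR false OR true = true
[2] exactly-one(true, false) = true
[root] true AND true = true
Overall: true → paid

Paid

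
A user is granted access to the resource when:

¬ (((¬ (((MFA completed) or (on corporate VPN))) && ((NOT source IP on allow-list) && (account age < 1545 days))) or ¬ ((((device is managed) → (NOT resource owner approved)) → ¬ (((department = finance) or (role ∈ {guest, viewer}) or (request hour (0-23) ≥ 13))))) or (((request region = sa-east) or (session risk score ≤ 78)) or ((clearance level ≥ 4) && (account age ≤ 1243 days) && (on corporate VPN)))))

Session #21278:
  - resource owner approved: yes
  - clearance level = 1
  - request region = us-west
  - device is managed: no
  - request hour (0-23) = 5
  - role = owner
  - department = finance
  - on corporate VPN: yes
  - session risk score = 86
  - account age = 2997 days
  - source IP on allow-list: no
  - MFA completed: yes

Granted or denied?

Atomic conditions:
  MFA completed: yes → true
  on corporate VPN: yes → true
  NOT source IP on allow-list: no → true
  account age < 1545 days: 2997 < 1545 is false
  device is managed: no → false
  NOT resource owner approved: yes → false
  department = finance: finance == finance is true
  role ∈ {guest, viewer}: owner is not in the set → false
  request hour (0-23) ≥ 13: 5 ≥ 13 is false
  request region = sa-east: us-west == sa-east is false
  session risk score ≤ 78: 86 ≤ 78 is false
  clearance level ≥ 4: 1 ≥ 4 is false
  account age ≤ 1243 days: 2997 ≤ 1243 is false
Combine:
[1.1.1.1] true OR true = true
[1.1.1] NOT true = false
[1.1.2] true AND false = false
[1.1] false AND false = false
[1.2.1.1] false → false (antecedent false ⇒ implication holds) = true
[1.2.1.2.1] true OR false OR false = true
[1.2.1.2] NOT true = false
[1.2.1] true → false = false
[1.2] NOT false = true
[1.3.1] false OR false = false
[1.3.2] false AND false AND true = false
[1.3] false OR false = false
[1] false OR true OR false = true
[root] NOT true = false
Overall: false → denied

Denied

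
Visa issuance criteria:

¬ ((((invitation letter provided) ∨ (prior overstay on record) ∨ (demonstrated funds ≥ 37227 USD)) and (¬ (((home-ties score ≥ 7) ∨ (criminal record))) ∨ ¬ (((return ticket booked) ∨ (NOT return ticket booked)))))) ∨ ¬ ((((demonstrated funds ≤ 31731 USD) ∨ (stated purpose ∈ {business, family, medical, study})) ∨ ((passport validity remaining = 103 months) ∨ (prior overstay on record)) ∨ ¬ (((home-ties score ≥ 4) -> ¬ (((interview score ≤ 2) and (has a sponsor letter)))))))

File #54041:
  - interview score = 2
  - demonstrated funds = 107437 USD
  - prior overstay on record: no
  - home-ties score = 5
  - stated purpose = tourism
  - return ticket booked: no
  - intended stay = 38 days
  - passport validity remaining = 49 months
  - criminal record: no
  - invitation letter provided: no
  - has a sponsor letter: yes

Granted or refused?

Refused

Atomic conditions:
  invitation letter provided: no → false
  prior overstay on record: no → false
  demonstrated funds ≥ 37227 USD: 107437 ≥ 37227 is true
  home-ties score ≥ 7: 5 ≥ 7 is false
  criminal record: no → false
  return ticket booked: no → false
  NOT return ticket booked: no → true
  demonstrated funds ≤ 31731 USD: 107437 ≤ 31731 is false
  stated purpose ∈ {business, family, medical, study}: tourism is not in the set → false
  passport validity remaining = 103 months: 49 == 103 is false
  home-ties score ≥ 4: 5 ≥ 4 is true
  interview score ≤ 2: 2 ≤ 2 is true
  has a sponsor letter: yes → true
Combine:
[1.1.1] false OR false OR true = true
[1.1.2.1.1] false OR false = false
[1.1.2.1] NOT false = true
[1.1.2.2.1] false OR true = true
[1.1.2.2] NOT true = false
[1.1.2] true OR false = true
[1.1] true AND true = true
[1] NOT true = false
[2.1.1] false OR false = false
[2.1.2] false OR false = false
[2.1.3.1.2.1] true AND true = true
[2.1.3.1.2] NOT true = false
[2.1.3.1] true → false = false
[2.1.3] NOT false = true
[2.1] false OR false OR true = true
[2] NOT true = false
[root] false OR false = false
Overall: false → refused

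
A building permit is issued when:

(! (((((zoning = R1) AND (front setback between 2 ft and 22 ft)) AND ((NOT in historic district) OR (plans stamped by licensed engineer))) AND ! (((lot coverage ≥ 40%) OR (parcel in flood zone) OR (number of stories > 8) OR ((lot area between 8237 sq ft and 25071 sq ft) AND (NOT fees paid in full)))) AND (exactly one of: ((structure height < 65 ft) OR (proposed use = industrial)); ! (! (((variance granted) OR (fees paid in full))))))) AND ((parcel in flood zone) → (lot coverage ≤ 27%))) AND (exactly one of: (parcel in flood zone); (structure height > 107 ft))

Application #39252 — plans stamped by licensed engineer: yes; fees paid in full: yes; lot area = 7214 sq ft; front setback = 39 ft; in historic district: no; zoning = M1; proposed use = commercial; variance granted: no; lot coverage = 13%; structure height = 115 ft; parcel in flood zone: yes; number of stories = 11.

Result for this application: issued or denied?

Denied

Atomic conditions:
  zoning = R1: M1 == R1 is false
  front setback between 2 ft and 22 ft: 39 in [2, 22] is false
  NOT in historic district: no → true
  plans stamped by licensed engineer: yes → true
  lot coverage ≥ 40%: 13 ≥ 40 is false
  parcel in flood zone: yes → true
  number of stories > 8: 11 > 8 is true
  lot area between 8237 sq ft and 25071 sq ft: 7214 in [8237, 25071] is false
  NOT fees paid in full: yes → false
  structure height < 65 ft: 115 < 65 is false
  proposed use = industrial: commercial == industrial is false
  variance granted: no → false
  fees paid in full: yes → true
  lot coverage ≤ 27%: 13 ≤ 27 is true
  structure height > 107 ft: 115 > 107 is true
Combine:
[1.1.1.1.1] false AND false = false
[1.1.1.1.2] true OR true = true
[1.1.1.1] false AND true = false
[1.1.1.2.1.4] false AND false = false
[1.1.1.2.1] false OR true OR true OR false = true
[1.1.1.2] NOT true = false
[1.1.1.3.1] false OR false = false
[1.1.1.3.2.1.1] false OR true = true
[1.1.1.3.2.1] NOT true = false
[1.1.1.3.2] NOT false = true
[1.1.1.3] exactly-one(false, true) = true
[1.1.1] false AND false AND true = false
[1.1] NOT false = true
[1.2] true → true = true
[1] true AND true = true
[2] exactly-one(true, true) = false
[root] true AND false = false
Overall: false → denied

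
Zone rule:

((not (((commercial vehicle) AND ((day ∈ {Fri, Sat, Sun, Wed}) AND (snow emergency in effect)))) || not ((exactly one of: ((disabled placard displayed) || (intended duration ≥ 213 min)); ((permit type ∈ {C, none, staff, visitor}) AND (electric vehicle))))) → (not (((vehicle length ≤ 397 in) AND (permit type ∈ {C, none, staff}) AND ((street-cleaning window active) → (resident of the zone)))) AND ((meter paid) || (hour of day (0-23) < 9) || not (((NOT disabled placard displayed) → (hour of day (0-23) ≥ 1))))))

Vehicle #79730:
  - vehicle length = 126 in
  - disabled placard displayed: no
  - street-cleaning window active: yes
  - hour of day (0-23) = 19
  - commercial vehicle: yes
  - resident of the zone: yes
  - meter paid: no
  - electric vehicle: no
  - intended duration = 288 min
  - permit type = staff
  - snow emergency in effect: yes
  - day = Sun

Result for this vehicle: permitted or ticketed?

Permitted

Atomic conditions:
  commercial vehicle: yes → true
  day ∈ {Fri, Sat, Sun, Wed}: Sun is in the set → true
  snow emergency in effect: yes → true
  disabled placard displayed: no → false
  intended duration ≥ 213 min: 288 ≥ 213 is true
  permit type ∈ {C, none, staff, visitor}: staff is in the set → true
  electric vehicle: no → false
  vehicle length ≤ 397 in: 126 ≤ 397 is true
  permit type ∈ {C, none, staff}: staff is in the set → true
  street-cleaning window active: yes → true
  resident of the zone: yes → true
  meter paid: no → false
  hour of day (0-23) < 9: 19 < 9 is false
  NOT disabled placard displayed: no → true
  hour of day (0-23) ≥ 1: 19 ≥ 1 is true
Combine:
[1.1.1.2] true AND true = true
[1.1.1] true AND true = true
[1.1] NOT true = false
[1.2.1.1] false OR true = true
[1.2.1.2] true AND false = false
[1.2.1] exactly-one(true, false) = true
[1.2] NOT true = false
[1] false OR false = false
[2.1.1.3] true → true = true
[2.1.1] true AND true AND true = true
[2.1] NOT true = false
[2.2.3.1] true → true = true
[2.2.3] NOT true = false
[2.2] false OR false OR false = false
[2] false AND false = false
[root] false → false (antecedent false ⇒ implication holds) = true
Overall: true → permitted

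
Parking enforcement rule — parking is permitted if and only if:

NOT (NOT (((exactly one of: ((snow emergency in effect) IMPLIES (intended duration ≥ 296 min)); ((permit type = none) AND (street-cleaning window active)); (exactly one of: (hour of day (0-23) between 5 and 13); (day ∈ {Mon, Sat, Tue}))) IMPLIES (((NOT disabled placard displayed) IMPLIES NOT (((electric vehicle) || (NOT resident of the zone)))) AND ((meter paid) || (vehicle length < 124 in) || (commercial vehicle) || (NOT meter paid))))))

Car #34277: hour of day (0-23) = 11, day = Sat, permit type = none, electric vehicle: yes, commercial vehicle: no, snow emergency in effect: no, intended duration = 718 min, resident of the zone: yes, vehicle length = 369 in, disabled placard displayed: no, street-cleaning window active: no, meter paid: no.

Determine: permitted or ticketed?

Atomic conditions:
  snow emergency in effect: no → false
  intended duration ≥ 296 min: 718 ≥ 296 is true
  permit type = none: none == none is true
  street-cleaning window active: no → false
  hour of day (0-23) between 5 and 13: 11 in [5, 13] is true
  day ∈ {Mon, Sat, Tue}: Sat is in the set → true
  NOT disabled placard displayed: no → true
  electric vehicle: yes → true
  NOT resident of the zone: yes → false
  meter paid: no → false
  vehicle length < 124 in: 369 < 124 is false
  commercial vehicle: no → false
  NOT meter paid: no → true
Combine:
[1.1.1.1] false → true (antecedent false ⇒ implication holds) = true
[1.1.1.2] true AND false = false
[1.1.1.3] exactly-one(true, true) = false
[1.1.1] exactly-one(true, false, false) = true
[1.1.2.1.2.1] true OR false = true
[1.1.2.1.2] NOT true = false
[1.1.2.1] true → false = false
[1.1.2.2] false OR false OR false OR true = true
[1.1.2] false AND true = false
[1.1] true → false = false
[1] NOT false = true
[root] NOT true = false
Overall: false → ticketed

Ticketed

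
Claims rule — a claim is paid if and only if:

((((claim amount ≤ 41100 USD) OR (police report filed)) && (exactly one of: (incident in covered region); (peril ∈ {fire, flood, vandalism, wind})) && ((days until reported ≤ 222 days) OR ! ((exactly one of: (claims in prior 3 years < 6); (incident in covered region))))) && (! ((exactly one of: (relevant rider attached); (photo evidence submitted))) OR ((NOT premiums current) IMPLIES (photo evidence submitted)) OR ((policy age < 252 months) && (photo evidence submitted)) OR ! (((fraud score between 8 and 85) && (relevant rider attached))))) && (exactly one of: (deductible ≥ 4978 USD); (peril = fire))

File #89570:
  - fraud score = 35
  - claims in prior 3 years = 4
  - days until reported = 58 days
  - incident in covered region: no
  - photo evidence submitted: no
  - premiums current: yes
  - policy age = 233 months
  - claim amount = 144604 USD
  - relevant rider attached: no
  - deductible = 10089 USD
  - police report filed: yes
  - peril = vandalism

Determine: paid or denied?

Atomic conditions:
  claim amount ≤ 41100 USD: 144604 ≤ 41100 is false
  police report filed: yes → true
  incident in covered region: no → false
  peril ∈ {fire, flood, vandalism, wind}: vandalism is in the set → true
  days until reported ≤ 222 days: 58 ≤ 222 is true
  claims in prior 3 years < 6: 4 < 6 is true
  relevant rider attached: no → false
  photo evidence submitted: no → false
  NOT premiums current: yes → false
  policy age < 252 months: 233 < 252 is true
  fraud score between 8 and 85: 35 in [8, 85] is true
  deductible ≥ 4978 USD: 10089 ≥ 4978 is true
  peril = fire: vandalism == fire is false
Combine:
[1.1.1] false OR true = true
[1.1.2] exactly-one(false, true) = true
[1.1.3.2.1] exactly-one(true, false) = true
[1.1.3.2] NOT true = false
[1.1.3] true OR false = true
[1.1] true AND true AND true = true
[1.2.1.1] exactly-one(false, false) = false
[1.2.1] NOT false = true
[1.2.2] false → false (antecedent false ⇒ implication holds) = true
[1.2.3] true AND false = false
[1.2.4.1] true AND false = false
[1.2.4] NOT false = true
[1.2] true OR true OR false OR true = true
[1] true AND true = true
[2] exactly-one(true, false) = true
[root] true AND true = true
Overall: true → paid

Paid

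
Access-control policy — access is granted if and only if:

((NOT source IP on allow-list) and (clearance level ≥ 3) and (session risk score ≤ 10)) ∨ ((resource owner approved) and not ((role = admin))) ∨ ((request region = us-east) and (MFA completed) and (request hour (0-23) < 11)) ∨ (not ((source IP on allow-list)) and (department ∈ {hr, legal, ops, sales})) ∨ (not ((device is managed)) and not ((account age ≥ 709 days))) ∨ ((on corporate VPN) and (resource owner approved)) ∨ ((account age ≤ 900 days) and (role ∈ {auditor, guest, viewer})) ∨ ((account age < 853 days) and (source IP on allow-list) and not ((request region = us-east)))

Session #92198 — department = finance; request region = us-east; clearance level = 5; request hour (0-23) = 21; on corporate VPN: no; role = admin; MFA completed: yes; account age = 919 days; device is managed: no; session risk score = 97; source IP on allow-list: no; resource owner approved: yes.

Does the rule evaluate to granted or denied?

Denied

Atomic conditions:
  NOT source IP on allow-list: no → true
  clearance level ≥ 3: 5 ≥ 3 is true
  session risk score ≤ 10: 97 ≤ 10 is false
  resource owner approved: yes → true
  role = admin: admin == admin is true
  request region = us-east: us-east == us-east is true
  MFA completed: yes → true
  request hour (0-23) < 11: 21 < 11 is false
  source IP on allow-list: no → false
  department ∈ {hr, legal, ops, sales}: finance is not in the set → false
  device is managed: no → false
  account age ≥ 709 days: 919 ≥ 709 is true
  on corporate VPN: no → false
  account age ≤ 900 days: 919 ≤ 900 is false
  role ∈ {auditor, guest, viewer}: admin is not in the set → false
  account age < 853 days: 919 < 853 is false
Combine:
[1] true AND true AND false = false
[2.2] NOT true = false
[2] true AND false = false
[3] true AND true AND false = false
[4.1] NOT false = true
[4] true AND false = false
[5.1] NOT false = true
[5.2] NOT true = false
[5] true AND false = false
[6] false AND true = false
[7] false AND false = false
[8.3] NOT true = false
[8] false AND false AND false = false
[root] false OR false OR false OR false OR false OR false OR false OR false = false
Overall: false → denied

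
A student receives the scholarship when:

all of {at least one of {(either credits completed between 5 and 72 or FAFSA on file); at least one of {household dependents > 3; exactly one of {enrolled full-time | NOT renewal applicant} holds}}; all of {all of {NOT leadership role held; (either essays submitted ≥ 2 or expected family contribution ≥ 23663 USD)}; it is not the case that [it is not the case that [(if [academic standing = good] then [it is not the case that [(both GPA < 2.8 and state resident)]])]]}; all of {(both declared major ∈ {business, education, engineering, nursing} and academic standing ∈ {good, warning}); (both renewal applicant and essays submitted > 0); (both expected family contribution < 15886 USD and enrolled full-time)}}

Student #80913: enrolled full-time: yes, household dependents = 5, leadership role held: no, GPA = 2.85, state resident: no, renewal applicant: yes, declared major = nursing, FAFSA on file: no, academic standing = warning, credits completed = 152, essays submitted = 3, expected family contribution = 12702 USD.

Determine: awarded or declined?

Atomic conditions:
  credits completed between 5 and 72: 152 in [5, 72] is false
  FAFSA on file: no → false
  household dependents > 3: 5 > 3 is true
  enrolled full-time: yes → true
  NOT renewal applicant: yes → false
  NOT leadership role held: no → true
  essays submitted ≥ 2: 3 ≥ 2 is true
  expected family contribution ≥ 23663 USD: 12702 ≥ 23663 is false
  academic standing = good: warning == good is false
  GPA < 2.8: 2.85 < 2.8 is false
  state resident: no → false
  declared major ∈ {business, education, engineering, nursing}: nursing is in the set → true
  academic standing ∈ {good, warning}: warning is in the set → true
  renewal applicant: yes → true
  essays submitted > 0: 3 > 0 is true
  expected family contribution < 15886 USD: 12702 < 15886 is true
Combine:
[1.1] false OR false = false
[1.2.2] exactly-one(true, false) = true
[1.2] true OR true = true
[1] false OR true = true
[2.1.2] true OR false = true
[2.1] true AND true = true
[2.2.1.1.2.1] false AND false = false
[2.2.1.1.2] NOT false = true
[2.2.1.1] false → true (antecedent false ⇒ implication holds) = true
[2.2.1] NOT true = false
[2.2] NOT false = true
[2] true AND true = true
[3.1] true AND true = true
[3.2] true AND true = true
[3.3] true AND true = true
[3] true AND true AND true = true
[root] true AND true AND true = true
Overall: true → awarded

Awarded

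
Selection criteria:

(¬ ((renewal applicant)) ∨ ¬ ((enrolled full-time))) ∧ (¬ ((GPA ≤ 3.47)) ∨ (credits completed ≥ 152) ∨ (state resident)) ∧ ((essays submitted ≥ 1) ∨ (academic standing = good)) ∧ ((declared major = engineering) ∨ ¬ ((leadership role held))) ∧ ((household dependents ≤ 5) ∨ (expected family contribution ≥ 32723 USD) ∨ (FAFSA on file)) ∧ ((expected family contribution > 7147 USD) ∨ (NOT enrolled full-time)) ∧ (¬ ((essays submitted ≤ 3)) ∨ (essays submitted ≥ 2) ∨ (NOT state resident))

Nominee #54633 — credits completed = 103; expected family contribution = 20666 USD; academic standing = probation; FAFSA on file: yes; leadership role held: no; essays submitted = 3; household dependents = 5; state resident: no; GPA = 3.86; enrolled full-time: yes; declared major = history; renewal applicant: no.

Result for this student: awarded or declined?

Atomic conditions:
  renewal applicant: no → false
  enrolled full-time: yes → true
  GPA ≤ 3.47: 3.86 ≤ 3.47 is false
  credits completed ≥ 152: 103 ≥ 152 is false
  state resident: no → false
  essays submitted ≥ 1: 3 ≥ 1 is true
  academic standing = good: probation == good is false
  declared major = engineering: history == engineering is false
  leadership role held: no → false
  household dependents ≤ 5: 5 ≤ 5 is true
  expected family contribution ≥ 32723 USD: 20666 ≥ 32723 is false
  FAFSA on file: yes → true
  expected family contribution > 7147 USD: 20666 > 7147 is true
  NOT enrolled full-time: yes → false
  essays submitted ≤ 3: 3 ≤ 3 is true
  essays submitted ≥ 2: 3 ≥ 2 is true
  NOT state resident: no → true
Combine:
[1.1] NOT false = true
[1.2] NOT true = false
[1] true OR false = true
[2.1] NOT false = true
[2] true OR false OR false = true
[3] true OR false = true
[4.2] NOT false = true
[4] false OR true = true
[5] true OR false OR true = true
[6] true OR false = true
[7.1] NOT true = false
[7] false OR true OR true = true
[root] true AND true AND true AND true AND true AND true AND true = true
Overall: true → awarded

Awarded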